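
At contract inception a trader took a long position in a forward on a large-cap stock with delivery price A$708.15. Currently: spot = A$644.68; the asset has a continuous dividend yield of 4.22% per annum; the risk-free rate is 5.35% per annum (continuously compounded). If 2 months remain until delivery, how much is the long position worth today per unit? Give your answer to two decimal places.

-A$61.70

Current fair forward for the remaining 2 months: F = S·e^((r − q)·T), (r − q) = 0.0535 − 0.0422 = 0.0113
F = 644.68 · e^(0.0113 × 2/12) = 644.68 × 1.001885 = 645.8952
Value of long forward = (F − K)·e^(−rT) = (645.8952 − 708.15) · e^(−0.0535·2/12)
= -62.2548 × 0.991123 = -61.70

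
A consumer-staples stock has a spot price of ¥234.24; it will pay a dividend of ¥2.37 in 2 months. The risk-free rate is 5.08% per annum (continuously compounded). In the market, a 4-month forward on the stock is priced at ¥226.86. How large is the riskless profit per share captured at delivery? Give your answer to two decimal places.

PV(dividends) I = 2.37·e^(−0.0508·2/12) = 2.3500
Fair forward F* = (S − I)·e^(rT) = (234.24 − 2.3500)·e^0.016933 = 231.8900 × 1.017077 = 235.8500
Market ¥226.86 < fair 235.8500: forward underpriced → reverse cash-and-carry (short the stock, invest proceeds at r, pay the dividends, go long the forward).
Profit at T = |F_mkt − F*| = |226.86 − 235.8500| = ¥8.99 per share

¥8.99 per share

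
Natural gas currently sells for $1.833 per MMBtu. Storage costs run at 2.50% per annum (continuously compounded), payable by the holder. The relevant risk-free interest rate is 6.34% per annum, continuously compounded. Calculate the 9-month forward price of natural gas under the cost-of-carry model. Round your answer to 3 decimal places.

$1.959 per MMBtu

Net carry = r + u − y = 0.0634 + 0.0250 − 0.0000 = 0.0884
F = S·e^((r+u−y)T) = 1.833 · e^(0.0884 × 9/12) = 1.833 · e^0.066300
= 1.833 × 1.068547 = $1.959 per MMBtu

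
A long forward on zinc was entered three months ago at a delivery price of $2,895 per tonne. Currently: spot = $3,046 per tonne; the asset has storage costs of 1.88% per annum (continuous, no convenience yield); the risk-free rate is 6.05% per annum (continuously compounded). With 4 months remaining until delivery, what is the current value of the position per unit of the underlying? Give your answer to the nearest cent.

$227.95 per tonne

Current fair forward for the remaining 4 months: F = S·e^((r + u)·T), (r + u) = 0.0605 + 0.0188 = 0.0793
F = 3046 · e^(0.0793 × 4/12) = 3046 × 1.02678579 = 3127.5895
Value of long forward = (F − K)·e^(−rT) = (3127.5895 − 2895) · e^(−0.0605·4/12)
= 232.5895 × 0.98003532 = 227.95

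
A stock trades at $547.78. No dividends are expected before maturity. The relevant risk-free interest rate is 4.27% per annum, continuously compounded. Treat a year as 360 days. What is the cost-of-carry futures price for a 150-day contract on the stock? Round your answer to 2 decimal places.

$557.61

F = S·e^(rT) = 547.78 · e^(0.0427 × 150/360)
= 547.78 · e^0.017792 = 547.78 × 1.017951
F = $557.61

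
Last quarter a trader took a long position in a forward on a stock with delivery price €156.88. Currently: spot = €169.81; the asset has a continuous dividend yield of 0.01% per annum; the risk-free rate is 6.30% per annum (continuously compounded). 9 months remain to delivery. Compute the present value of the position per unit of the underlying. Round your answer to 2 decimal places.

Current fair forward for the remaining 9 months: F = S·e^((r − q)·T), (r − q) = 0.0630 − 0.0001 = 0.0629
F = 169.81 · e^(0.0629 × 9/12) = 169.81 × 1.048305 = 178.0127
Value of long forward = (F − K)·e^(−rT) = (178.0127 − 156.88) · e^(−0.0630·9/12)
= 21.1327 × 0.953849 = 20.16

€20.16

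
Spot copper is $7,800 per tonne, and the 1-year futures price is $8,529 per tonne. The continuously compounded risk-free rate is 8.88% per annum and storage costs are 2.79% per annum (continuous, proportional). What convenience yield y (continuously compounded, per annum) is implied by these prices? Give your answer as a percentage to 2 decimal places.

F = S·e^((r+u−y)T) ⇒ (r+u−y) = ln(F/S)/T
ln(8529/7800) = 0.089348; /T ⇒ 0.089348
y = r + u − ln(F/S)/T = 0.0888 + 0.0279 − 0.089348 = 0.027352
y = 2.74%

2.74%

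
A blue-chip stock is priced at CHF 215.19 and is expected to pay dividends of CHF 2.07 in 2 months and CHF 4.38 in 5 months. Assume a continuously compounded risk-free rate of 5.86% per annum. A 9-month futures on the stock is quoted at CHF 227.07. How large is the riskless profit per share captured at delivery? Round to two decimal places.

PV(dividends) I = 2.07·e^(−0.0586·2/12) + 4.38·e^(−0.0586·5/12) = 6.3242
Fair futures F* = (S − I)·e^(rT) = (215.19 − 6.3242)·e^0.043950 = 208.8658 × 1.044930 = 218.2501
Market CHF 227.07 > fair 218.2501: forward overpriced → cash-and-carry (borrow at r, buy the stock and collect the dividends, short the forward).
Profit at T = |F_mkt − F*| = |227.07 − 218.2501| = CHF 8.82 per share

CHF 8.82 per share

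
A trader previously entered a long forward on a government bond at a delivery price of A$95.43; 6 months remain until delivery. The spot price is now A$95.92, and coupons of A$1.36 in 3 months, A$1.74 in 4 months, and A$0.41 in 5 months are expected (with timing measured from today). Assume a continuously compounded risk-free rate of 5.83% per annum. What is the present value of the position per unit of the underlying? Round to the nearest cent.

-A$0.22

PV(remaining coupons) I = 1.36·e^(−0.0583·3/12) + 1.74·e^(−0.0583·4/12) + 0.41·e^(−0.0583·5/12) = 3.4470
Current forward F = (S − I)·e^(rT) = (95.92 − 3.4470)·e^(0.0583·6/12) = 92.4730 × 1.029579 = 95.2083
Value (long) = (F − K)·e^(−rT) = (95.2083 − 95.43) × 0.971271 = -0.2153
Value = -A$0.22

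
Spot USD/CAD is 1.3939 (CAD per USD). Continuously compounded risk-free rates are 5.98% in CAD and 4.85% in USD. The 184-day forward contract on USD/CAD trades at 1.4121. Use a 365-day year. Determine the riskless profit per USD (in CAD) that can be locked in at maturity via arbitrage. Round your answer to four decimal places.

Fair forward: F* = S·e^(carry·T), with carry = (r_CAD − r_USD) = 0.0598 − 0.0485 = 0.0113
F* = 1.3939 · e^(0.0113 × 184/365) = 1.3939 · e^0.005696 = 1.3939 × 1.005712 = 1.4019
Market 1.4121 > fair 1.4019: forward overpriced → cash-and-carry (buy spot, short the forward).
At maturity, profit = |F_mkt − F*| = |1.4121 − 1.4019| = 0.0102 per USD (in CAD)

0.0102 per USD (in CAD)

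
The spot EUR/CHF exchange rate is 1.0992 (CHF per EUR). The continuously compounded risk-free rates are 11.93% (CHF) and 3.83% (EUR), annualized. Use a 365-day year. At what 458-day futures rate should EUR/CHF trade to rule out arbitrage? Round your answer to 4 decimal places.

F = S·e^((r_CHF − r_EUR)T) = 1.0992 · e^((0.1193 − 0.0383) × 458/365)
= 1.0992 · e^0.101638 = 1.0992 × 1.106983
F = 1.2168 CHF per EUR

1.2168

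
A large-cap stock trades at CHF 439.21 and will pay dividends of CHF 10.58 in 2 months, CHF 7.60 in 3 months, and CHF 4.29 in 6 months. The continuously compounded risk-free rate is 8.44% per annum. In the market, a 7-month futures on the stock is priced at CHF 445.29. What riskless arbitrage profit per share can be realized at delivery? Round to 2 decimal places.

PV(dividends) I = 10.58·e^(−0.0844·2/12) + 7.60·e^(−0.0844·3/12) + 4.29·e^(−0.0844·6/12) = 21.9863
Fair futures F* = (S − I)·e^(rT) = (439.21 − 21.9863)·e^0.049233 = 417.2237 × 1.050465 = 438.2789
Market CHF 445.29 > fair 438.2789: forward overpriced → cash-and-carry (borrow at r, buy the stock and collect the dividends, short the forward).
Profit at T = |F_mkt − F*| = |445.29 − 438.2789| = CHF 7.01 per share

CHF 7.01 per share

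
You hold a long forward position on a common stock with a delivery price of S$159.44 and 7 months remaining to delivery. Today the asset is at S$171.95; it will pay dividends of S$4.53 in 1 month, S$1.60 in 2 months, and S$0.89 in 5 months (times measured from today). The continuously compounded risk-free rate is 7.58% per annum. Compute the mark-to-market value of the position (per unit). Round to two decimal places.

PV(remaining dividends) I = 4.53·e^(−0.0758·1/12) + 1.60·e^(−0.0758·2/12) + 0.89·e^(−0.0758·5/12) = 6.9437
Current forward F = (S − I)·e^(rT) = (171.95 − 6.9437)·e^(0.0758·7/12) = 165.0063 × 1.045209 = 172.4661
Value (long) = (F − K)·e^(−rT) = (172.4661 − 159.44) × 0.956747 = 12.4627
Value = S$12.46

S$12.46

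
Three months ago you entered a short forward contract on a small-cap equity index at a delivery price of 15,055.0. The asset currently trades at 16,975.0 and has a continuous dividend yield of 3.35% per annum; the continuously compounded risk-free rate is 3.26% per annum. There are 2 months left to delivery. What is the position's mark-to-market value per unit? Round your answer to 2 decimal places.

-1907.06

Current fair forward for the remaining 2 months: F = S·e^((r − q)·T), (r − q) = 0.0326 − 0.0335 = -0.0009
F = 16975.0 · e^(-0.0009 × 2/12) = 16975.0 × 0.99985001 = 16972.4539
Value of long forward = (F − K)·e^(−rT) = (16972.4539 − 15055.0) · e^(−0.0326·2/12)
= 1917.4539 × 0.99458140 = 1907.06
Short position value = −(long value) = -1907.06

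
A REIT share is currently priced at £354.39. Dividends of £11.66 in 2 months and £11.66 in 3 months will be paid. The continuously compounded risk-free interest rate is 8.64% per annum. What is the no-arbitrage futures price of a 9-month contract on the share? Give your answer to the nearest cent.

PV(dividends) I = 11.66·e^(−0.0864·2/12) + 11.66·e^(−0.0864·3/12)
I = 11.4933 + 11.4108 = 22.9041
F = (S − I)·e^(rT) = (354.39 − 22.9041) · e^(0.0864·9/12)
= 331.4859 · e^0.064800 = 331.4859 × 1.066946 = £353.68

£353.68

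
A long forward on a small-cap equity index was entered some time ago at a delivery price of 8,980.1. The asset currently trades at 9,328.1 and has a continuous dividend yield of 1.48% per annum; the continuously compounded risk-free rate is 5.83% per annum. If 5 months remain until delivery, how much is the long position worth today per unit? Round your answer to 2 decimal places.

506.17

Current fair forward for the remaining 5 months: F = S·e^((r − q)·T), (r − q) = 0.0583 − 0.0148 = 0.0435
F = 9328.1 · e^(0.0435 × 5/12) = 9328.1 × 1.01829025 = 9498.7133
Value of long forward = (F − K)·e^(−rT) = (9498.7133 − 8980.1) · e^(−0.0583·5/12)
= 518.6133 × 0.97600100 = 506.17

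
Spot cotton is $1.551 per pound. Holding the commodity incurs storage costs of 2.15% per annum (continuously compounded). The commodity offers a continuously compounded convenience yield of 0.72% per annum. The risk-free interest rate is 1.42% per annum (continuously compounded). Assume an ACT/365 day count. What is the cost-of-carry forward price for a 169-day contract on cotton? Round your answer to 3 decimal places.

$1.572 per pound

Net carry = r + u − y = 0.0142 + 0.0215 − 0.0072 = 0.0285
F = S·e^((r+u−y)T) = 1.551 · e^(0.0285 × 169/365) = 1.551 · e^0.013196
= 1.551 × 1.013283 = $1.572 per pound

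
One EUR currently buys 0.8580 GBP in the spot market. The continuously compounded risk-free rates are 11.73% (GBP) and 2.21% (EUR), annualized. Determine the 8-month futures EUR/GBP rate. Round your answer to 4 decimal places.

0.9142

F = S·e^((r_GBP − r_EUR)T) = 0.8580 · e^((0.1173 − 0.0221) × 8/12)
= 0.8580 · e^0.063467 = 0.8580 × 1.065524
F = 0.9142 GBP per EUR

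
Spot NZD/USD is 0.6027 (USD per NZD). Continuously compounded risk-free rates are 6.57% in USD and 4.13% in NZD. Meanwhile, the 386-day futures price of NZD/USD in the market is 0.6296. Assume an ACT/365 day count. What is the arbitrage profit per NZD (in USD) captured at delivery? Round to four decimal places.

0.0111 per NZD (in USD)

Fair futures: F* = S·e^(carry·T), with carry = (r_USD − r_NZD) = 0.0657 − 0.0413 = 0.0244
F* = 0.6027 · e^(0.0244 × 386/365) = 0.6027 · e^0.025804 = 0.6027 × 1.026140 = 0.6185
Market 0.6296 > fair 0.6185: forward overpriced → cash-and-carry (buy spot, short the forward).
At maturity, profit = |F_mkt − F*| = |0.6296 − 0.6185| = 0.0111 per NZD (in USD)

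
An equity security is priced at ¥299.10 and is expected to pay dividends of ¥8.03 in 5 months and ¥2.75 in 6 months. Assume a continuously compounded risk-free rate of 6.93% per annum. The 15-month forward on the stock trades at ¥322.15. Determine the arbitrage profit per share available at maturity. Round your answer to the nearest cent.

¥7.39 per share

PV(dividends) I = 8.03·e^(−0.0693·5/12) + 2.75·e^(−0.0693·6/12) = 10.4578
Fair forward F* = (S − I)·e^(rT) = (299.10 − 10.4578)·e^0.086625 = 288.6422 × 1.090488 = 314.7609
Market ¥322.15 > fair 314.7609: forward overpriced → cash-and-carry (borrow at r, buy the stock and collect the dividends, short the forward).
Profit at T = |F_mkt − F*| = |322.15 − 314.7609| = ¥7.39 per share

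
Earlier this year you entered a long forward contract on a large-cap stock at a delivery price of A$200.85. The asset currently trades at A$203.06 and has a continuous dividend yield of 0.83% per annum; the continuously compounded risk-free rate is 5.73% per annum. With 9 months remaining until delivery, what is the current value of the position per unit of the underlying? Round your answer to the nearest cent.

A$9.40

Current fair forward for the remaining 9 months: F = S·e^((r − q)·T), (r − q) = 0.0573 − 0.0083 = 0.0490
F = 203.06 · e^(0.0490 × 9/12) = 203.06 × 1.037434 = 210.6613
Value of long forward = (F − K)·e^(−rT) = (210.6613 − 200.85) · e^(−0.0573·9/12)
= 9.8113 × 0.957935 = 9.40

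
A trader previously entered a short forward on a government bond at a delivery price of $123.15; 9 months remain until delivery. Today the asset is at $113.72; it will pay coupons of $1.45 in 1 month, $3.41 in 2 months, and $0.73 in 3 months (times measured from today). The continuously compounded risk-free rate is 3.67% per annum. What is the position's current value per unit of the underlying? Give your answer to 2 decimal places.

$11.64

PV(remaining coupons) I = 1.45·e^(−0.0367·1/12) + 3.41·e^(−0.0367·2/12) + 0.73·e^(−0.0367·3/12) = 5.5581
Current forward F = (S − I)·e^(rT) = (113.72 − 5.5581)·e^(0.0367·9/12) = 108.1619 × 1.027907 = 111.1804
Value (long) = (F − K)·e^(−rT) = (111.1804 − 123.15) × 0.972850 = -11.6446
Short position value = −(long value) = $11.64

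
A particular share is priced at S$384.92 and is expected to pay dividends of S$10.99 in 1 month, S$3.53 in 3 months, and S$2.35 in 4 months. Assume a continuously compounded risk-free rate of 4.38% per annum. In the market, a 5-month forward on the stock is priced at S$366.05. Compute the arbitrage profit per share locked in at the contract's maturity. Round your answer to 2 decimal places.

S$8.89 per share

PV(dividends) I = 10.99·e^(−0.0438·1/12) + 3.53·e^(−0.0438·3/12) + 2.35·e^(−0.0438·4/12) = 16.7575
Fair forward F* = (S − I)·e^(rT) = (384.92 − 16.7575)·e^0.018250 = 368.1625 × 1.018418 = 374.9433
Market S$366.05 < fair 374.9433: forward underpriced → reverse cash-and-carry (short the stock, invest proceeds at r, pay the dividends, go long the forward).
Profit at T = |F_mkt − F*| = |366.05 − 374.9433| = S$8.89 per share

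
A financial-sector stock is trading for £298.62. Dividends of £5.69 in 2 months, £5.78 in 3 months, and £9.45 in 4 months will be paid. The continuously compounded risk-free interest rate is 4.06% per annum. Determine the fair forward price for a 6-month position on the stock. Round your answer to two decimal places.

PV(dividends) I = 5.69·e^(−0.0406·2/12) + 5.78·e^(−0.0406·3/12) + 9.45·e^(−0.0406·4/12)
I = 5.6516 + 5.7216 + 9.3230 = 20.6962
F = (S − I)·e^(rT) = (298.62 − 20.6962) · e^(0.0406·6/12)
= 277.9238 · e^0.020300 = 277.9238 × 1.020507 = £283.62

£283.62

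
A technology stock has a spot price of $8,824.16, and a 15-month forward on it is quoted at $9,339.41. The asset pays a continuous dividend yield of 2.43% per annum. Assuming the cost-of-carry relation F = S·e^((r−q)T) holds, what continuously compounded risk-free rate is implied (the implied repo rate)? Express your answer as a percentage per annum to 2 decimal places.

From F = S·e^((r−q)T): (r − q) = ln(F/S)/T
ln(9339.41/8824.16) = ln(1.058391) = 0.056750
(r − q) = 0.056750 / (15/12) = 0.045400
r = ln(F/S)/T + q = 0.045400 + 0.0243 = 0.069700
r = 6.97%

6.97%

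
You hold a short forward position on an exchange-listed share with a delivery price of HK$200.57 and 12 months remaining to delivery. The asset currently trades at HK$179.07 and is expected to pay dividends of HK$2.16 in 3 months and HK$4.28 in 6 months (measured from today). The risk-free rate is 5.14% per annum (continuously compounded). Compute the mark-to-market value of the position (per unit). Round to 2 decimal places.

PV(remaining dividends) I = 2.16·e^(−0.0514·3/12) + 4.28·e^(−0.0514·6/12) = 6.3038
Current forward F = (S − I)·e^(rT) = (179.07 − 6.3038)·e^(0.0514·12/12) = 172.7662 × 1.052744 = 181.8786
Value (long) = (F − K)·e^(−rT) = (181.8786 − 200.57) × 0.949899 = -17.7549
Short position value = −(long value) = HK$17.75

HK$17.75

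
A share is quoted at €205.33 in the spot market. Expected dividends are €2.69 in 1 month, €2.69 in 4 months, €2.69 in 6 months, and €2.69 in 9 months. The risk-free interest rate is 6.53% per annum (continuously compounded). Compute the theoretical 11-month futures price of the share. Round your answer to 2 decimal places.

€206.88

PV(dividends) I = 2.69·e^(−0.0653·1/12) + 2.69·e^(−0.0653·4/12) + 2.69·e^(−0.0653·6/12) + 2.69·e^(−0.0653·9/12)
I = 2.6754 + 2.6321 + 2.6036 + 2.5614 = 10.4725
F = (S − I)·e^(rT) = (205.33 − 10.4725) · e^(0.0653·11/12)
= 194.8575 · e^0.059858 = 194.8575 × 1.061686 = €206.88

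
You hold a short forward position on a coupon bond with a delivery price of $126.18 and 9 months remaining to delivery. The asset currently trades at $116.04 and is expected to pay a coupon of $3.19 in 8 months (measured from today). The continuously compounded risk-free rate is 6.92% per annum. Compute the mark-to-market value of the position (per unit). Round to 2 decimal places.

PV(remaining coupons) I = 3.19·e^(−0.0692·8/12) = 3.0462
Current forward F = (S − I)·e^(rT) = (116.04 − 3.0462)·e^(0.0692·9/12) = 112.9938 × 1.053270 = 119.0130
Value (long) = (F − K)·e^(−rT) = (119.0130 − 126.18) × 0.949424 = -6.8045
Short position value = −(long value) = $6.80

$6.80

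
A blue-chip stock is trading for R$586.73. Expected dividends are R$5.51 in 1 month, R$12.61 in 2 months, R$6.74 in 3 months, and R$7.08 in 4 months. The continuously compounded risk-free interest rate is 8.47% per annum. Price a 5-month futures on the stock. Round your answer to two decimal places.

R$575.29

PV(dividends) I = 5.51·e^(−0.0847·1/12) + 12.61·e^(−0.0847·2/12) + 6.74·e^(−0.0847·3/12) + 7.08·e^(−0.0847·4/12)
I = 5.4712 + 12.4332 + 6.5988 + 6.8829 = 31.3861
F = (S − I)·e^(rT) = (586.73 − 31.3861) · e^(0.0847·5/12)
= 555.3439 · e^0.035292 = 555.3439 × 1.035922 = R$575.29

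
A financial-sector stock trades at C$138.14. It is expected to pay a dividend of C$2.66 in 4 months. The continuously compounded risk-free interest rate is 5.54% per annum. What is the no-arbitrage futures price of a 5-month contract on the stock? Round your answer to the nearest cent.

PV(dividends) I = 2.66·e^(−0.0554·4/12)
I = 2.6113
F = (S − I)·e^(rT) = (138.14 − 2.6113) · e^(0.0554·5/12)
= 135.5287 · e^0.023083 = 135.5287 × 1.023351 = C$138.69

C$138.69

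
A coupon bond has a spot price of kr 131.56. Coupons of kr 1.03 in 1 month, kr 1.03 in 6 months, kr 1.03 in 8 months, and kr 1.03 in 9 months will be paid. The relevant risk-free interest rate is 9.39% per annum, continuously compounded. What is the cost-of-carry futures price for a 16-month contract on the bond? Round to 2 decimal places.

kr 144.65

PV(coupons) I = 1.03·e^(−0.0939·1/12) + 1.03·e^(−0.0939·6/12) + 1.03·e^(−0.0939·8/12) + 1.03·e^(−0.0939·9/12)
I = 1.0220 + 0.9828 + 0.9675 + 0.9600 = 3.9323
F = (S − I)·e^(rT) = (131.56 − 3.9323) · e^(0.0939·16/12)
= 127.6277 · e^0.125200 = 127.6277 × 1.133375 = kr 144.65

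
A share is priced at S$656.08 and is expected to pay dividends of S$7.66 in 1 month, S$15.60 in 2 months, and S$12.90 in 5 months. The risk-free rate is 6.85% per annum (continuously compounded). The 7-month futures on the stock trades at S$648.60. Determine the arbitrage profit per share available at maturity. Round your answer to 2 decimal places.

S$2.80 per share

PV(dividends) I = 7.66·e^(−0.0685·1/12) + 15.60·e^(−0.0685·2/12) + 12.90·e^(−0.0685·5/12) = 35.5763
Fair futures F* = (S − I)·e^(rT) = (656.08 − 35.5763)·e^0.039958 = 620.5037 × 1.040767 = 645.7998
Market S$648.60 > fair 645.7998: forward overpriced → cash-and-carry (borrow at r, buy the stock and collect the dividends, short the forward).
Profit at T = |F_mkt − F*| = |648.60 − 645.7998| = S$2.80 per share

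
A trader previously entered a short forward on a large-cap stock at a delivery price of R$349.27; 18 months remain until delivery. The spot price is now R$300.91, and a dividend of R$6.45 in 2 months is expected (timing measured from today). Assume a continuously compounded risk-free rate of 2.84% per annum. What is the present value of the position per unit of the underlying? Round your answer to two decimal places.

R$40.21

PV(remaining dividends) I = 6.45·e^(−0.0284·2/12) = 6.4195
Current forward F = (S − I)·e^(rT) = (300.91 − 6.4195)·e^(0.0284·18/12) = 294.4905 × 1.043520 = 307.3067
Value (long) = (F − K)·e^(−rT) = (307.3067 − 349.27) × 0.958295 = -40.2132
Short position value = −(long value) = R$40.21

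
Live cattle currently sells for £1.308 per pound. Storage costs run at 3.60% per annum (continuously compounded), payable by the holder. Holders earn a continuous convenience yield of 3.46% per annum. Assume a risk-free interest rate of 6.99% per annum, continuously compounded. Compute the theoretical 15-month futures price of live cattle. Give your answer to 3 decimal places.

Net carry = r + u − y = 0.0699 + 0.0360 − 0.0346 = 0.0713
F = S·e^((r+u−y)T) = 1.308 · e^(0.0713 × 15/12) = 1.308 · e^0.089125
= 1.308 × 1.093217 = £1.430 per pound

£1.430 per pound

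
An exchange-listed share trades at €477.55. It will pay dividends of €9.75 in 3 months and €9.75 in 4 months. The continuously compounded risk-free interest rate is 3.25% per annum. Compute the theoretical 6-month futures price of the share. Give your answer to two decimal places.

PV(dividends) I = 9.75·e^(−0.0325·3/12) + 9.75·e^(−0.0325·4/12)
I = 9.6711 + 9.6449 = 19.3160
F = (S − I)·e^(rT) = (477.55 − 19.3160) · e^(0.0325·6/12)
= 458.2340 · e^0.016250 = 458.2340 × 1.016383 = €465.74

€465.74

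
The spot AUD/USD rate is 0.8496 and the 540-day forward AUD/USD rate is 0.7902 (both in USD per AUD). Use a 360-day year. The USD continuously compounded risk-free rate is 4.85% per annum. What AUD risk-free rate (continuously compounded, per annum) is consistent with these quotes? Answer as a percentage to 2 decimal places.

9.68%

F = S·e^((r_USD − r_AUD)T) ⇒ r_AUD = r_USD − ln(F/S)/T
ln(0.7902/0.8496) = -0.072480; /(540/360) = -0.048320
r_AUD = 0.0485 + 0.048320 = 0.096820
r_AUD = 9.68%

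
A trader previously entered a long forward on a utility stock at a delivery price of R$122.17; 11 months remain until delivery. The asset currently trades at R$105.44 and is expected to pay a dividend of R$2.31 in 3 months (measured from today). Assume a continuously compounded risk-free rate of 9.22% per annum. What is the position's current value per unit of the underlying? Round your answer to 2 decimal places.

-R$9.09

PV(remaining dividends) I = 2.31·e^(−0.0922·3/12) = 2.2574
Current forward F = (S − I)·e^(rT) = (105.44 − 2.2574)·e^(0.0922·11/12) = 103.1826 × 1.088191 = 112.2824
Value (long) = (F − K)·e^(−rT) = (112.2824 − 122.17) × 0.918956 = -9.0863
Value = -R$9.09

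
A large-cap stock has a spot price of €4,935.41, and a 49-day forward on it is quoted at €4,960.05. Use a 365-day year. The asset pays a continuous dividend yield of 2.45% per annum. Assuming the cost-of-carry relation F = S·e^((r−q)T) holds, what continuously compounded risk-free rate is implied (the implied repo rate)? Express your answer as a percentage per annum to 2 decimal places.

From F = S·e^((r−q)T): (r − q) = ln(F/S)/T
ln(4960.05/4935.41) = ln(1.004992) = 0.004980
(r − q) = 0.004980 / (49/365) = 0.037096
r = ln(F/S)/T + q = 0.037096 + 0.0245 = 0.061596
r = 6.16%

6.16%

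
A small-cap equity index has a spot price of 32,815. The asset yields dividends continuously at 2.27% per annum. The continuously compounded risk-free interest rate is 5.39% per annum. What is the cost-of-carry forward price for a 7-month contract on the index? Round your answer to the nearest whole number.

F = S·e^((r − q)T) = 32815 · e^((0.0539 − 0.0227) × 7/12)
= 32815 · e^0.018200 = 32815 × 1.018367
F = 33,418

33,418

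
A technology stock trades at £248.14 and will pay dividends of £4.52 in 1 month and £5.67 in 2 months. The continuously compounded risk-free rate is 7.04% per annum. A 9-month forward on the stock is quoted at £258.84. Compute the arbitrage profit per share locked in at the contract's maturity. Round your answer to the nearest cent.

PV(dividends) I = 4.52·e^(−0.0704·1/12) + 5.67·e^(−0.0704·2/12) = 10.0974
Fair forward F* = (S − I)·e^(rT) = (248.14 − 10.0974)·e^0.052800 = 238.0426 × 1.054219 = 250.9490
Market £258.84 > fair 250.9490: forward overpriced → cash-and-carry (borrow at r, buy the stock and collect the dividends, short the forward).
Profit at T = |F_mkt − F*| = |258.84 − 250.9490| = £7.89 per share

£7.89 per share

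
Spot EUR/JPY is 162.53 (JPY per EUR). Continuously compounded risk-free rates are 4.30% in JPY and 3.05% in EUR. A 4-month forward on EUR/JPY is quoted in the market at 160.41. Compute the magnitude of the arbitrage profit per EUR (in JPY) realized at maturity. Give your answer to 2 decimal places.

Fair forward: F* = S·e^(carry·T), with carry = (r_JPY − r_EUR) = 0.0430 − 0.0305 = 0.0125
F* = 162.53 · e^(0.0125 × 4/12) = 162.53 · e^0.004167 = 162.53 × 1.004176 = 163.2087
Market 160.41 < fair 163.2087: forward underpriced → reverse cash-and-carry (short spot, go long the forward).
At maturity, profit = |F_mkt − F*| = |160.41 − 163.2087| = 2.80 per EUR (in JPY)

2.80 per EUR (in JPY)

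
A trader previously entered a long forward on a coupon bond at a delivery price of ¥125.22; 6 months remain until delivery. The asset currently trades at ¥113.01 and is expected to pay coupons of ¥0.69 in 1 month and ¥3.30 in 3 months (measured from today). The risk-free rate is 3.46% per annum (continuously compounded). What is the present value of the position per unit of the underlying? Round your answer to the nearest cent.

-¥14.02

PV(remaining coupons) I = 0.69·e^(−0.0346·1/12) + 3.30·e^(−0.0346·3/12) = 3.9596
Current forward F = (S − I)·e^(rT) = (113.01 − 3.9596)·e^(0.0346·6/12) = 109.0504 × 1.017451 = 110.9534
Value (long) = (F − K)·e^(−rT) = (110.9534 − 125.22) × 0.982849 = -14.0219
Value = -¥14.02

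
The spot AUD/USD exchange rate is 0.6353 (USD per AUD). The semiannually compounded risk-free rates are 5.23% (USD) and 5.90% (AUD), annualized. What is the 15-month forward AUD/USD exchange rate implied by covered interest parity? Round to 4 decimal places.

By covered interest parity, F = S · (1+r_USD/2)^(2T) / (1+r_AUD/2)^(2T)
= 0.6353 × 1.066663 / 1.075390 = 0.6353 × 0.991885
F = 0.6301 USD per AUD

0.6301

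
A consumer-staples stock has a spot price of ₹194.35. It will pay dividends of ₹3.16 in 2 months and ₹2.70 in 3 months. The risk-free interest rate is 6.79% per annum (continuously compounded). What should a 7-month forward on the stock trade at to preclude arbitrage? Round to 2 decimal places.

₹196.19

PV(dividends) I = 3.16·e^(−0.0679·2/12) + 2.70·e^(−0.0679·3/12)
I = 3.1244 + 2.6546 = 5.7790
F = (S − I)·e^(rT) = (194.35 − 5.7790) · e^(0.0679·7/12)
= 188.5710 · e^0.039608 = 188.5710 × 1.040403 = ₹196.19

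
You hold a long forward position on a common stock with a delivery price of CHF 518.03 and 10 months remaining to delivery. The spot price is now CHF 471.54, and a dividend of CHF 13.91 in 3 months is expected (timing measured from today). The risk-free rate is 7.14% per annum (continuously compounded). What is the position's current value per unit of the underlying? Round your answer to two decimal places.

-CHF 30.23

PV(remaining dividends) I = 13.91·e^(−0.0714·3/12) = 13.6639
Current forward F = (S − I)·e^(rT) = (471.54 − 13.6639)·e^(0.0714·10/12) = 457.8761 × 1.061306 = 485.9467
Value (long) = (F − K)·e^(−rT) = (485.9467 − 518.03) × 0.942236 = -30.2300
Value = -CHF 30.23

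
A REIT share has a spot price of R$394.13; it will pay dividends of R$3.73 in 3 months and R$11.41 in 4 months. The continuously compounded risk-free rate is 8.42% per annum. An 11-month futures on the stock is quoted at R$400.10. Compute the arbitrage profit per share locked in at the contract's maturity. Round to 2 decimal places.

PV(dividends) I = 3.73·e^(−0.0842·3/12) + 11.41·e^(−0.0842·4/12) = 14.7465
Fair futures F* = (S − I)·e^(rT) = (394.13 − 14.7465)·e^0.077183 = 379.3835 × 1.080240 = 409.8252
Market R$400.10 < fair 409.8252: forward underpriced → reverse cash-and-carry (short the stock, invest proceeds at r, pay the dividends, go long the forward).
Profit at T = |F_mkt − F*| = |400.10 − 409.8252| = R$9.73 per share

R$9.73 per share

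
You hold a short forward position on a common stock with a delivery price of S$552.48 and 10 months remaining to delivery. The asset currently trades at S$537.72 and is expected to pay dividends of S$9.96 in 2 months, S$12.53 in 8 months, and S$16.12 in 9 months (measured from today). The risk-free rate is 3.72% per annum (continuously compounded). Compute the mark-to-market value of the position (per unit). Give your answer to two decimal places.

PV(remaining dividends) I = 9.96·e^(−0.0372·2/12) + 12.53·e^(−0.0372·8/12) + 16.12·e^(−0.0372·9/12) = 37.7980
Current forward F = (S − I)·e^(rT) = (537.72 − 37.7980)·e^(0.0372·10/12) = 499.9220 × 1.031486 = 515.6625
Value (long) = (F − K)·e^(−rT) = (515.6625 − 552.48) × 0.969476 = -35.6937
Short position value = −(long value) = S$35.69

S$35.69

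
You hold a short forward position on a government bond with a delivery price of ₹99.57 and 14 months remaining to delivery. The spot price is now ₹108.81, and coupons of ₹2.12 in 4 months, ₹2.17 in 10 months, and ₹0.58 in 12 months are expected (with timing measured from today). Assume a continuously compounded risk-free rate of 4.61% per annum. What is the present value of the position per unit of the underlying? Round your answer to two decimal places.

-₹9.72

PV(remaining coupons) I = 2.12·e^(−0.0461·4/12) + 2.17·e^(−0.0461·10/12) + 0.58·e^(−0.0461·12/12) = 4.7298
Current forward F = (S − I)·e^(rT) = (108.81 − 4.7298)·e^(0.0461·14/12) = 104.0802 × 1.055256 = 109.8313
Value (long) = (F − K)·e^(−rT) = (109.8313 − 99.57) × 0.947637 = 9.7240
Short position value = −(long value) = -₹9.72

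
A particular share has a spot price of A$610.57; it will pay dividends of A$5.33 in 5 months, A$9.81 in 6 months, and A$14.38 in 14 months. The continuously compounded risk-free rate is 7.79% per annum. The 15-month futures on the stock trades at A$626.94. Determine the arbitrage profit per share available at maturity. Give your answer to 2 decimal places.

A$15.51 per share

PV(dividends) I = 5.33·e^(−0.0779·5/12) + 9.81·e^(−0.0779·6/12) + 14.38·e^(−0.0779·14/12) = 27.7257
Fair futures F* = (S − I)·e^(rT) = (610.57 − 27.7257)·e^0.097375 = 582.8443 × 1.102274 = 642.4541
Market A$626.94 < fair 642.4541: forward underpriced → reverse cash-and-carry (short the stock, invest proceeds at r, pay the dividends, go long the forward).
Profit at T = |F_mkt − F*| = |626.94 − 642.4541| = A$15.51 per share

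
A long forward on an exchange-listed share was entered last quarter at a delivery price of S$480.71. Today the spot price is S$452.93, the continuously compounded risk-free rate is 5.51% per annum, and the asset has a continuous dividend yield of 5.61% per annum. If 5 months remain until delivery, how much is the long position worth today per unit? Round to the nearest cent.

Current fair forward for the remaining 5 months: F = S·e^((r − q)·T), (r − q) = 0.0551 − 0.0561 = -0.0010
F = 452.93 · e^(-0.0010 × 5/12) = 452.93 × 0.999583 = 452.7411
Value of long forward = (F − K)·e^(−rT) = (452.7411 − 480.71) · e^(−0.0551·5/12)
= -27.9689 × 0.977303 = -27.33

-S$27.33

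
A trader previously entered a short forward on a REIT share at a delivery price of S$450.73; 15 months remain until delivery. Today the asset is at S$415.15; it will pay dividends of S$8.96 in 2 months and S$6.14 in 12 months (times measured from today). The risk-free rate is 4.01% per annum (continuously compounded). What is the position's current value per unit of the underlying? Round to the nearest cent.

PV(remaining dividends) I = 8.96·e^(−0.0401·2/12) + 6.14·e^(−0.0401·12/12) = 14.7990
Current forward F = (S − I)·e^(rT) = (415.15 − 14.7990)·e^(0.0401·15/12) = 400.3510 × 1.051403 = 420.9302
Value (long) = (F − K)·e^(−rT) = (420.9302 − 450.73) × 0.951111 = -28.3429
Short position value = −(long value) = S$28.34

S$28.34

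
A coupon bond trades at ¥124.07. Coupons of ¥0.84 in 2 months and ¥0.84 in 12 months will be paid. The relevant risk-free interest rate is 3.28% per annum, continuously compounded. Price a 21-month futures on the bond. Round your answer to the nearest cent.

¥129.65

PV(coupons) I = 0.84·e^(−0.0328·2/12) + 0.84·e^(−0.0328·12/12)
I = 0.8354 + 0.8129 = 1.6483
F = (S − I)·e^(rT) = (124.07 − 1.6483) · e^(0.0328·21/12)
= 122.4217 · e^0.057400 = 122.4217 × 1.059079 = ¥129.65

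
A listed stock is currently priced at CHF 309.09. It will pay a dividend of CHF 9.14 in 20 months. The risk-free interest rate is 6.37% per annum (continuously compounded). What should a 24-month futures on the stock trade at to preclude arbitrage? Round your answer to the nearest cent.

CHF 341.75

PV(dividends) I = 9.14·e^(−0.0637·20/12)
I = 8.2194
F = (S − I)·e^(rT) = (309.09 − 8.2194) · e^(0.0637·24/12)
= 300.8706 · e^0.127400 = 300.8706 × 1.135871 = CHF 341.75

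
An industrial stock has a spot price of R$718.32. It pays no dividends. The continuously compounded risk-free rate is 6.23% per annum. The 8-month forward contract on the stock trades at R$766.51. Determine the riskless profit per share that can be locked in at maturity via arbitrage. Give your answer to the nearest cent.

Fair forward: F* = S·e^(carry·T), with carry = r = 0.0623
F* = 718.32 · e^(0.0623 × 8/12) = 718.32 · e^0.041533 = 718.32 × 1.042408 = R$748.7825
Market R$766.51 > fair R$748.7825: forward overpriced → cash-and-carry (buy spot, short the forward).
At maturity, profit = |F_mkt − F*| = |766.51 − 748.7825| = R$17.73 per share

R$17.73 per share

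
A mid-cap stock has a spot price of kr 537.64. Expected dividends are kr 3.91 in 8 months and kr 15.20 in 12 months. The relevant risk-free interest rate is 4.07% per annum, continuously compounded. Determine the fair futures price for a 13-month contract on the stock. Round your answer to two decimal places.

kr 542.65

PV(dividends) I = 3.91·e^(−0.0407·8/12) + 15.20·e^(−0.0407·12/12)
I = 3.8053 + 14.5938 = 18.3991
F = (S − I)·e^(rT) = (537.64 − 18.3991) · e^(0.0407·13/12)
= 519.2409 · e^0.044092 = 519.2409 × 1.045078 = kr 542.65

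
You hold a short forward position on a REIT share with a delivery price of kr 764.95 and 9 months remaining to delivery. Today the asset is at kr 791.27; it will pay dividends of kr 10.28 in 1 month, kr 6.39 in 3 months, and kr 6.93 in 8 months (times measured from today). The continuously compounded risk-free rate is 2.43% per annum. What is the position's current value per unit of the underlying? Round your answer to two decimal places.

PV(remaining dividends) I = 10.28·e^(−0.0243·1/12) + 6.39·e^(−0.0243·3/12) + 6.93·e^(−0.0243·8/12) = 23.4291
Current forward F = (S − I)·e^(rT) = (791.27 − 23.4291)·e^(0.0243·9/12) = 767.8409 × 1.018392 = 781.9630
Value (long) = (F − K)·e^(−rT) = (781.9630 − 764.95) × 0.981940 = 16.7057
Short position value = −(long value) = -kr 16.71

-kr 16.71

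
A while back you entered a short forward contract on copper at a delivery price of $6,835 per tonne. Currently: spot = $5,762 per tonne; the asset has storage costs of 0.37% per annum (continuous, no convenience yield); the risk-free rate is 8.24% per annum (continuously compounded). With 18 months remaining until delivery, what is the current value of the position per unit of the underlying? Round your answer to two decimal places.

Current fair forward for the remaining 18 months: F = S·e^((r + u)·T), (r + u) = 0.0824 + 0.0037 = 0.0861
F = 5762 · e^(0.0861 × 18/12) = 5762 × 1.13786079 = 6556.3539
Value of long forward = (F − K)·e^(−rT) = (6556.3539 − 6835) · e^(−0.0824·18/12)
= -278.6461 × 0.88373326 = -246.25
Short position value = −(long value) = $246.25

$246.25 per tonne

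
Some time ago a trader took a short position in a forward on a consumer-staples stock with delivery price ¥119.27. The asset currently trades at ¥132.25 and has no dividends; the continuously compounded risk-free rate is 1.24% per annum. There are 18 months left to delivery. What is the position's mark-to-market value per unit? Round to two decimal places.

-¥15.18

Current fair forward for the remaining 18 months: F = S·e^(r·T), r = 0.0124
F = 132.25 · e^(0.0124 × 18/12) = 132.25 × 1.018774 = 134.7329
Value of long forward = (F − K)·e^(−rT) = (134.7329 − 119.27) · e^(−0.0124·18/12)
= 15.4629 × 0.981572 = 15.18
Short position value = −(long value) = -¥15.18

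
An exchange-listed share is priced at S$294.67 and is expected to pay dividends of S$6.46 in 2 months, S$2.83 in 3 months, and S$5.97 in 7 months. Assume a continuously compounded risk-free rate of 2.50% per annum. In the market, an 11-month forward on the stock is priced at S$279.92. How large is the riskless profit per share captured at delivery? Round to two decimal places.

S$6.10 per share

PV(dividends) I = 6.46·e^(−0.0250·2/12) + 2.83·e^(−0.0250·3/12) + 5.97·e^(−0.0250·7/12) = 15.1291
Fair forward F* = (S − I)·e^(rT) = (294.67 − 15.1291)·e^0.022917 = 279.5409 × 1.023182 = 286.0212
Market S$279.92 < fair 286.0212: forward underpriced → reverse cash-and-carry (short the stock, invest proceeds at r, pay the dividends, go long the forward).
Profit at T = |F_mkt − F*| = |279.92 − 286.0212| = S$6.10 per share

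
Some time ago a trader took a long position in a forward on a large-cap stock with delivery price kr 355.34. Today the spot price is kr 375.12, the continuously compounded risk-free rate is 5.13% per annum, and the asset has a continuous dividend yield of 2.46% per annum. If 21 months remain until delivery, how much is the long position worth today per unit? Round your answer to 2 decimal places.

Current fair forward for the remaining 21 months: F = S·e^((r − q)·T), (r − q) = 0.0513 − 0.0246 = 0.0267
F = 375.12 · e^(0.0267 × 21/12) = 375.12 × 1.047834 = 393.0635
Value of long forward = (F − K)·e^(−rT) = (393.0635 − 355.34) · e^(−0.0513·21/12)
= 37.7235 × 0.914137 = 34.48

kr 34.48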